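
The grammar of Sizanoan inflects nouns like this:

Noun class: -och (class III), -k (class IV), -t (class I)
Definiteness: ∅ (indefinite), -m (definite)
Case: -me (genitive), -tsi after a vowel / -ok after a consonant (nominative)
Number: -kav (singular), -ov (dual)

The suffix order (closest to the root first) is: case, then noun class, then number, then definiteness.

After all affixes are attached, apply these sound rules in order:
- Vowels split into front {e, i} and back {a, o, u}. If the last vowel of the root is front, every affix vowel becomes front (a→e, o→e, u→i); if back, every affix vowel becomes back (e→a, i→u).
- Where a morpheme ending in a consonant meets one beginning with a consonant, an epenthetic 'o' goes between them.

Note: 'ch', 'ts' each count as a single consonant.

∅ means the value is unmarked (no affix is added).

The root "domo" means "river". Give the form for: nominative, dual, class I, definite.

domotsutovom

Attach case nominative -tsi (after vowel 'o') → domotsi.
Attach noun class class I -t → domotsit.
Attach number dual -ov → domotsitov.
Attach definiteness definite -m → domotsitovm.
Apply vowel harmony: domotsitovm → domotsutovm.
Apply epenthesis: domotsutovm → domotsutovom.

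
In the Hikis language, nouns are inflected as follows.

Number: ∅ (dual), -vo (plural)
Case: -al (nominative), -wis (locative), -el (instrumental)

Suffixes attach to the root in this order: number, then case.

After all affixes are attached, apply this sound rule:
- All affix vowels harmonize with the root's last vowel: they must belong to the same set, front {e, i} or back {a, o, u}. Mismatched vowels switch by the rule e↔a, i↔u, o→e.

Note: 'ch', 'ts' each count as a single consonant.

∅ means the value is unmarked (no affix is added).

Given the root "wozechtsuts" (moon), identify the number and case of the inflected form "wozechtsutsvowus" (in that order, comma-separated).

plural, locative

Segment: wozechtsuts-vo-wis.
number: -vo → plural.
case: -wis → locative.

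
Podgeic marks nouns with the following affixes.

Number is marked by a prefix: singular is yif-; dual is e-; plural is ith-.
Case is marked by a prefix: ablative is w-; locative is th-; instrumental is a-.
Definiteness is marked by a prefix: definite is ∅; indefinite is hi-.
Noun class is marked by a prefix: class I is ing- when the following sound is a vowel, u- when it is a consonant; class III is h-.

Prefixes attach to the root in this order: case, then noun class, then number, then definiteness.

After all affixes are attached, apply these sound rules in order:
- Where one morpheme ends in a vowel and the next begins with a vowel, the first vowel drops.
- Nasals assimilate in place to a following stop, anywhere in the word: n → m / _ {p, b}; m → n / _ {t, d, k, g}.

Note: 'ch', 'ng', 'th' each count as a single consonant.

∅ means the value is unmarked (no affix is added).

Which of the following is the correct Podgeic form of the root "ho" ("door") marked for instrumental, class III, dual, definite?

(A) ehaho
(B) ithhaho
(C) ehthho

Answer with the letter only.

Attach case instrumental a- → aho.
Attach noun class class III h- → haho.
Attach number dual e- → ehaho.
definiteness = definite: zero marking, form stays ehaho.
Vowel deletion: no change.
Nasal assimilation: no change.
So the correct form is ehaho, option (A).
(C) ehthho is wrong: it uses locative instead of instrumental for case.
(B) ithhaho is wrong: it uses plural instead of dual for number.

A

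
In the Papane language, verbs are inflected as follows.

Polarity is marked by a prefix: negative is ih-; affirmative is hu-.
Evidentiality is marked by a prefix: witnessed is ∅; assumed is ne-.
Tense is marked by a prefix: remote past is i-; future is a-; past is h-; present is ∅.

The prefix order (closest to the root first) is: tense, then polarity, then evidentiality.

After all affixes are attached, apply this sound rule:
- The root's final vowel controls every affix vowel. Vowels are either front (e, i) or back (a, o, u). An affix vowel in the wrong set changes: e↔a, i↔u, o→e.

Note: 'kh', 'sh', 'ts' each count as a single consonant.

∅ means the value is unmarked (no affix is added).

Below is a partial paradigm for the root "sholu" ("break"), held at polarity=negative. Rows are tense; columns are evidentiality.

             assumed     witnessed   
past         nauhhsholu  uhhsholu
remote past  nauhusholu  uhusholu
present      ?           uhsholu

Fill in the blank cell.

tense = present: zero marking, form stays sholu.
Attach polarity negative ih- → ihsholu.
Attach evidentiality assumed ne- → neihsholu.
Apply vowel harmony: neihsholu → nauhsholu.

nauhsholu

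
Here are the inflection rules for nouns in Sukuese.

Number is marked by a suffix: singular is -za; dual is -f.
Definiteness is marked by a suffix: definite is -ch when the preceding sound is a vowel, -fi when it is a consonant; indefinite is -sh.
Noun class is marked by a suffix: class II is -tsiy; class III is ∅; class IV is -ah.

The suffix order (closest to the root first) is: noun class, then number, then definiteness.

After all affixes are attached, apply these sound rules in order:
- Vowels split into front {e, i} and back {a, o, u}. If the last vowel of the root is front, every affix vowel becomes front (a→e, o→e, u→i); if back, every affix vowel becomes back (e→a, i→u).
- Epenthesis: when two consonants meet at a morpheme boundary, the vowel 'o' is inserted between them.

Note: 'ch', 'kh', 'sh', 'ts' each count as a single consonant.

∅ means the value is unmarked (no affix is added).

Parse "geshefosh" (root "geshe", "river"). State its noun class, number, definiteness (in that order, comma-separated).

class III, dual, indefinite

Segment: geshe-f-sh.
noun class: ∅ → class III.
number: -f → dual.
definiteness: -sh → indefinite.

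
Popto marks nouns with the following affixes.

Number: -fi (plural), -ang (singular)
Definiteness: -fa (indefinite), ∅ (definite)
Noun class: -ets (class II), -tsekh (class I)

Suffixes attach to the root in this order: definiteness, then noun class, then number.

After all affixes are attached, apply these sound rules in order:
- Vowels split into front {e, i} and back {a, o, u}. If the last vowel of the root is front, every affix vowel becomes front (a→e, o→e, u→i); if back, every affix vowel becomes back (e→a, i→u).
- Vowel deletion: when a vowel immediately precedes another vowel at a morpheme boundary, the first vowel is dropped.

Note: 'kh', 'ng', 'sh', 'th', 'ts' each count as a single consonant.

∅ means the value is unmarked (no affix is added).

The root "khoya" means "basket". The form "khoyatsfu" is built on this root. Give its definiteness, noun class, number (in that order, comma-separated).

definite, class II, plural

Segment: khoya-ets-fi.
definiteness: ∅ → definite.
noun class: -ets → class II.
number: -fi → plural.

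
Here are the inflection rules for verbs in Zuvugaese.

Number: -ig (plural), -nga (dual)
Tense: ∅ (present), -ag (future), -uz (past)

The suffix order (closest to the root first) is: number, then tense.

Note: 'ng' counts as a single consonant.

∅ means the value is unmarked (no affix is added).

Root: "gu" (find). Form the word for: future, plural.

guigag

Attach number plural -ig → guig.
Attach tense future -ag → guigag.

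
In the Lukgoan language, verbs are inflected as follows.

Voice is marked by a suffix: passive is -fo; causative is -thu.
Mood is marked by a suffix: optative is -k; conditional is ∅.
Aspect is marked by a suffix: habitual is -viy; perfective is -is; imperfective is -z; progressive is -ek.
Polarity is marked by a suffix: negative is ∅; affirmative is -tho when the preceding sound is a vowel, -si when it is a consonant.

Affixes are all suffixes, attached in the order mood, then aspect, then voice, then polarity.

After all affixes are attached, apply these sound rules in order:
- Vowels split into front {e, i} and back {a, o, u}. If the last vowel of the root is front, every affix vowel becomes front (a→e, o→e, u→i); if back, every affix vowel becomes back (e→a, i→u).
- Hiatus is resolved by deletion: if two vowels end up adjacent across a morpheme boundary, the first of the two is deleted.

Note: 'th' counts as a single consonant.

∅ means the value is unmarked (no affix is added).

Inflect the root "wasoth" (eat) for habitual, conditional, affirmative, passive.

mood = conditional: zero marking, form stays wasoth.
Attach aspect habitual -viy → wasothviy.
Attach voice passive -fo → wasothviyfo.
Attach polarity affirmative -tho (after vowel 'o') → wasothviyfotho.
Apply vowel harmony: wasothviyfotho → wasothvuyfotho.
Vowel deletion: no change.

wasothvuyfotho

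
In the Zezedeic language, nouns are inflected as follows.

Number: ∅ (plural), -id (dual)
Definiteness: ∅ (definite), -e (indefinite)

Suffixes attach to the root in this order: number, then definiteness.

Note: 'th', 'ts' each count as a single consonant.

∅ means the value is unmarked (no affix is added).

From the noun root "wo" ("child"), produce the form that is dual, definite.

Attach number dual -id → woid.
definiteness = definite: zero marking, form stays woid.

woid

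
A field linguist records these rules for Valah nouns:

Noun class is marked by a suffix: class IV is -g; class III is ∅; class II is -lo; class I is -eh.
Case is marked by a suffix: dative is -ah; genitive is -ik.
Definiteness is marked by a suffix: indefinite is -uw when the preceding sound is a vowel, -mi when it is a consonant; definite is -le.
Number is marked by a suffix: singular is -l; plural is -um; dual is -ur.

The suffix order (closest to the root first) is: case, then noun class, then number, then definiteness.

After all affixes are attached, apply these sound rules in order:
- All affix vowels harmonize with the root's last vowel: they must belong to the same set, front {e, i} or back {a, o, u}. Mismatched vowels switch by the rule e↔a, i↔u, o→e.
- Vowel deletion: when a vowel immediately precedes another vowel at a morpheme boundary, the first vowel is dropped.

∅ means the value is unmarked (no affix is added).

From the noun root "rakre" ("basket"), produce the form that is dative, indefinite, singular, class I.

Attach case dative -ah → rakreah.
Attach noun class class I -eh → rakreaheh.
Attach number singular -l → rakreahehl.
Attach definiteness indefinite -mi (after consonant 'l') → rakreahehlmi.
Apply vowel harmony: rakreahehlmi → rakreehehlmi.
Apply vowel deletion: rakreehehlmi → rakrehehlmi.

rakrehehlmi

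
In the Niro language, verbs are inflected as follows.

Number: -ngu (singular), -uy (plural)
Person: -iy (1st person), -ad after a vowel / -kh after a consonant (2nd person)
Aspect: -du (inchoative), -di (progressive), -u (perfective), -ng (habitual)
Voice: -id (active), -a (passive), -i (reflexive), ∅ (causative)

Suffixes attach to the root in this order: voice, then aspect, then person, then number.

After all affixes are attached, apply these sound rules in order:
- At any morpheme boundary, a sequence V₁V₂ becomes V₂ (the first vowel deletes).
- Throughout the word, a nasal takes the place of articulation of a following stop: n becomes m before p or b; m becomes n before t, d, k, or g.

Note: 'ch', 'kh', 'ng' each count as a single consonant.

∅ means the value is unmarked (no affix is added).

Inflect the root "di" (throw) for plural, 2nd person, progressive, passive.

Attach voice passive -a → dia.
Attach aspect progressive -di → diadi.
Attach person 2nd person -ad (after vowel 'i') → diadiad.
Attach number plural -uy → diadiaduy.
Apply vowel deletion: diadiaduy → dadaduy.
Nasal assimilation: no change.

dadaduy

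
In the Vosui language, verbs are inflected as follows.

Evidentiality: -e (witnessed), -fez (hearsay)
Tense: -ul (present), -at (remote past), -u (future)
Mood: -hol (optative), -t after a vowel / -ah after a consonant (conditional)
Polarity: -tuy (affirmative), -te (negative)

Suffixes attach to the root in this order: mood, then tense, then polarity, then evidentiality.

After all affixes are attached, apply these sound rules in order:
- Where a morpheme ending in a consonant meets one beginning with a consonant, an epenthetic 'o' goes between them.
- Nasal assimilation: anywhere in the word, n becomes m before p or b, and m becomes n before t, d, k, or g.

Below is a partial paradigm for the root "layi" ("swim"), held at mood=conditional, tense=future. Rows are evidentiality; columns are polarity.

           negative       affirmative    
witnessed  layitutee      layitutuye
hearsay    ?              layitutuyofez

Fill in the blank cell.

Attach mood conditional -t (after vowel 'i') → layit.
Attach tense future -u → layitu.
Attach polarity negative -te → layitute.
Attach evidentiality hearsay -fez → layitutefez.
Epenthesis: no change.
Nasal assimilation: no change.

layitutefez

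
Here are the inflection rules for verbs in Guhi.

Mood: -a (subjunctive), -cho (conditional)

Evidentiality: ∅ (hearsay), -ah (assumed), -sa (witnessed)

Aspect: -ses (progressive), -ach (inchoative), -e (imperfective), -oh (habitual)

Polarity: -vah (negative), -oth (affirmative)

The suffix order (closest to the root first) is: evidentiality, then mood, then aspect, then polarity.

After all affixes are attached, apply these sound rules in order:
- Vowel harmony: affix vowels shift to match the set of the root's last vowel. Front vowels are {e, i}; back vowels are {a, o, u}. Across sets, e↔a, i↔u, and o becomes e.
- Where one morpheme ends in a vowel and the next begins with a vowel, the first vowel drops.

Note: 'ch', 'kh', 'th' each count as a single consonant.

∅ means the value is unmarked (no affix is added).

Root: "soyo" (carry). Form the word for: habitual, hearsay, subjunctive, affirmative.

soyohoth

evidentiality = hearsay: zero marking, form stays soyo.
Attach mood subjunctive -a → soyoa.
Attach aspect habitual -oh → soyoaoh.
Attach polarity affirmative -oth → soyoaohoth.
Vowel harmony: no change.
Apply vowel deletion: soyoaohoth → soyohoth.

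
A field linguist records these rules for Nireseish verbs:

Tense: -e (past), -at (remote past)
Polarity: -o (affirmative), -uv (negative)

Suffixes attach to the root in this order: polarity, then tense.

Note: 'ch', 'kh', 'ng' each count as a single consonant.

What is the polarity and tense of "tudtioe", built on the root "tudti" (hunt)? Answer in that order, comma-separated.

Segment: tudti-o-e.
polarity: -o → affirmative.
tense: -e → past.

affirmative, past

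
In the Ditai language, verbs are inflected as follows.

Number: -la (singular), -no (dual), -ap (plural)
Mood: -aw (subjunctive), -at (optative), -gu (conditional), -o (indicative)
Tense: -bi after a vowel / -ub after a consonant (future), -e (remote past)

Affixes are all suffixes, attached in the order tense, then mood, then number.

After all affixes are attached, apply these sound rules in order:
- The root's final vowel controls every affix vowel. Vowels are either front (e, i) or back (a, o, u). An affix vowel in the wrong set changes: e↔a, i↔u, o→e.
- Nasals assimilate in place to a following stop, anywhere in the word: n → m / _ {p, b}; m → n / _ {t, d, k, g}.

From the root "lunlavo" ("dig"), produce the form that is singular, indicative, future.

Attach tense future -bi (after vowel 'o') → lunlavobi.
Attach mood indicative -o → lunlavobio.
Attach number singular -la → lunlavobiola.
Apply vowel harmony: lunlavobiola → lunlavobuola.
Nasal assimilation: no change.

lunlavobuola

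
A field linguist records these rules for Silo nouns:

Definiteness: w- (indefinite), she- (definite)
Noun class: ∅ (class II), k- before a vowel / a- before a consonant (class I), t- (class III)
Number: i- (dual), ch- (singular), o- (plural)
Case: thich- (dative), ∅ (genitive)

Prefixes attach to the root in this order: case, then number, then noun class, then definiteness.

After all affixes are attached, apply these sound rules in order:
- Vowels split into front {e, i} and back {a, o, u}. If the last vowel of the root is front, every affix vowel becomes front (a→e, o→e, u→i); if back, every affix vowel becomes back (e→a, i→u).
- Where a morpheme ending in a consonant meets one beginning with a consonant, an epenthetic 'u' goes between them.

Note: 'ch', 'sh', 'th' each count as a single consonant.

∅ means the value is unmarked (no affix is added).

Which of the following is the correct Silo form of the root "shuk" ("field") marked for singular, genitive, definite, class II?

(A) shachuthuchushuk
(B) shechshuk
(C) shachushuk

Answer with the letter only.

case = genitive: zero marking, form stays shuk.
Attach number singular ch- → chshuk.
noun class = class II: zero marking, form stays chshuk.
Attach definiteness definite she- → shechshuk.
Apply vowel harmony: shechshuk → shachshuk.
Apply epenthesis: shachshuk → shachushuk.
So the correct form is shachushuk, option (C).
(A) shachuthuchushuk is wrong: it uses dative instead of genitive for case.
(B) shechshuk is wrong: it fails to apply the sound rule(s).

C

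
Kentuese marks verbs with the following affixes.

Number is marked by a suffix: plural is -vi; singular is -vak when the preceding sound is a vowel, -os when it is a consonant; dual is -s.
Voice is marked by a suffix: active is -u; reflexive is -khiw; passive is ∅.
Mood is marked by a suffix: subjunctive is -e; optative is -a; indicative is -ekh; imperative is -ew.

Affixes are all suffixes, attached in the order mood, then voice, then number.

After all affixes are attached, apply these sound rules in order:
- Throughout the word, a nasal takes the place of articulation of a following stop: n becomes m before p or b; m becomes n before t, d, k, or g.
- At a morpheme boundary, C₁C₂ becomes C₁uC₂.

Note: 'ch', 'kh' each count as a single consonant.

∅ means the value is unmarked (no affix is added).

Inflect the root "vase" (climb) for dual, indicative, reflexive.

Attach mood indicative -ekh → vaseekh.
Attach voice reflexive -khiw → vaseekhkhiw.
Attach number dual -s → vaseekhkhiws.
Nasal assimilation: no change.
Apply epenthesis: vaseekhkhiws → vaseekhukhiwus.

vaseekhukhiwus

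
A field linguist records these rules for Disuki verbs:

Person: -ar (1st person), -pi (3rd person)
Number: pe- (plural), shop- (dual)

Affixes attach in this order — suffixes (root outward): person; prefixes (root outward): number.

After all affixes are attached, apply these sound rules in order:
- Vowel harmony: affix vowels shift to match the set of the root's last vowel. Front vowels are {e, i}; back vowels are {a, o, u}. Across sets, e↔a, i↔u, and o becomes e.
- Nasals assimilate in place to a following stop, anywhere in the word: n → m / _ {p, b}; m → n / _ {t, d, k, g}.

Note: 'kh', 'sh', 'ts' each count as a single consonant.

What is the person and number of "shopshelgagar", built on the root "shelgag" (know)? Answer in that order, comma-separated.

Segment: shop-shelgag-ar.
person: -ar → 1st person.
number: shop- → dual.

1st person, dual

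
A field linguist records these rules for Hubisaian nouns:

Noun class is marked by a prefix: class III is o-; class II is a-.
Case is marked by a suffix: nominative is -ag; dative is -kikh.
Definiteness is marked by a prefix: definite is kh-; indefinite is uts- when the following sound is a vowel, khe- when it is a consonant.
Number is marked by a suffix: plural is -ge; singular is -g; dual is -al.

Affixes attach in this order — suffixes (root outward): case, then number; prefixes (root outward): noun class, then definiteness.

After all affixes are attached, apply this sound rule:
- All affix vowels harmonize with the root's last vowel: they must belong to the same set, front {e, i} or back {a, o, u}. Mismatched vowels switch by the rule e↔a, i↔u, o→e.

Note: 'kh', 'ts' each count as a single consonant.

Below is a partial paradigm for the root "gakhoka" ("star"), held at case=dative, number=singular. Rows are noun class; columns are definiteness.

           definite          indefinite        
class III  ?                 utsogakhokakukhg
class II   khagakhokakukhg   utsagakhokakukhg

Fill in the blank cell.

khogakhokakukhg

Attach noun class class III o- → ogakhoka.
Attach case dative -kikh → ogakhokakikh.
Attach definiteness definite kh- → khogakhokakikh.
Attach number singular -g → khogakhokakikhg.
Apply vowel harmony: khogakhokakikhg → khogakhokakukhg.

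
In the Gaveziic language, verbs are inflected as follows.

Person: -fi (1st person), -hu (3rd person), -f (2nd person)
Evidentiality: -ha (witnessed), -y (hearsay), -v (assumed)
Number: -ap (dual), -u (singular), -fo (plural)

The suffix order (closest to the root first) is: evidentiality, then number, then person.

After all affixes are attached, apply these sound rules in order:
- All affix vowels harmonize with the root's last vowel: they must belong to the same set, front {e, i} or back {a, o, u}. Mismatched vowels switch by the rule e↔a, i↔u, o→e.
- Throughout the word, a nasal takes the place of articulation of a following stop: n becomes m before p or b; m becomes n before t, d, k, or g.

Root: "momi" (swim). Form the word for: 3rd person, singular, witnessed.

momiheihi

Attach evidentiality witnessed -ha → momiha.
Attach number singular -u → momihau.
Attach person 3rd person -hu → momihauhu.
Apply vowel harmony: momihauhu → momiheihi.
Nasal assimilation: no change.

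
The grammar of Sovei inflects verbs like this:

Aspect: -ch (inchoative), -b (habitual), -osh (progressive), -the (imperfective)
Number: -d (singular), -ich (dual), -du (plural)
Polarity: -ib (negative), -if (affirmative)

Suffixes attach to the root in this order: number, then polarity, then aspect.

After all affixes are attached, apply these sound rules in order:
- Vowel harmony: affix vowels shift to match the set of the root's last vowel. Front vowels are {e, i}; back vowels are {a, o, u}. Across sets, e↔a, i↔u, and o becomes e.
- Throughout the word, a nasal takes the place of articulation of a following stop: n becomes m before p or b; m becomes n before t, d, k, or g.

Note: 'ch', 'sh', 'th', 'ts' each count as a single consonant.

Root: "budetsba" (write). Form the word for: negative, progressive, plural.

budetsbaduubosh

Attach number plural -du → budetsbadu.
Attach polarity negative -ib → budetsbaduib.
Attach aspect progressive -osh → budetsbaduibosh.
Apply vowel harmony: budetsbaduibosh → budetsbaduubosh.
Nasal assimilation: no change.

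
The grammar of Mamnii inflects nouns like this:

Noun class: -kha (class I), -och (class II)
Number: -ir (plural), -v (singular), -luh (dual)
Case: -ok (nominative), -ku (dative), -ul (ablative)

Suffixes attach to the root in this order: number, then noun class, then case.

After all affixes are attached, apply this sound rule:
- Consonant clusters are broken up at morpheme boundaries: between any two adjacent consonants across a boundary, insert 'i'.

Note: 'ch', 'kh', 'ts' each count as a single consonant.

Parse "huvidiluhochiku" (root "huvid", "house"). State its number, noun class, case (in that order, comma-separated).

dual, class II, dative

Segment: huvid-luh-och-ku.
number: -luh → dual.
noun class: -och → class II.
case: -ku → dative.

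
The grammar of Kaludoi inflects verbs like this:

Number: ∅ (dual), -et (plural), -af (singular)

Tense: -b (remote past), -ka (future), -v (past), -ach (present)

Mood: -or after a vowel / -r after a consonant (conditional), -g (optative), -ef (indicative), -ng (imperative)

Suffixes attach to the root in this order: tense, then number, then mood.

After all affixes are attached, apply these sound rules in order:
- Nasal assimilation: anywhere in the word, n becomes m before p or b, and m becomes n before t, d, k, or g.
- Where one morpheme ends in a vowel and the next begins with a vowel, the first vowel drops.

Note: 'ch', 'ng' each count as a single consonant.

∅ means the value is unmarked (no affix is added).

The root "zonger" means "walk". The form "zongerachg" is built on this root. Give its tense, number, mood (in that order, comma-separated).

Segment: zonger-ach-g.
tense: -ach → present.
number: ∅ → dual.
mood: -g → optative.

present, dual, optative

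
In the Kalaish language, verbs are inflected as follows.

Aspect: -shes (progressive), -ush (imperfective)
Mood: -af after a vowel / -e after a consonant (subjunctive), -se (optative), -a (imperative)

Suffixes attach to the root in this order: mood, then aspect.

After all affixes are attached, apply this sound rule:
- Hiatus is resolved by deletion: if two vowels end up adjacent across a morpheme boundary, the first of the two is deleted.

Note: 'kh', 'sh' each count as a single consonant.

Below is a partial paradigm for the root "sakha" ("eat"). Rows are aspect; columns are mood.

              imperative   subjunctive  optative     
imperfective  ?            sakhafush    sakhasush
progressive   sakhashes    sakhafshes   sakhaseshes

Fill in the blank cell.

Attach mood imperative -a → sakhaa.
Attach aspect imperfective -ush → sakhaaush.
Apply vowel deletion: sakhaaush → sakhush.

sakhush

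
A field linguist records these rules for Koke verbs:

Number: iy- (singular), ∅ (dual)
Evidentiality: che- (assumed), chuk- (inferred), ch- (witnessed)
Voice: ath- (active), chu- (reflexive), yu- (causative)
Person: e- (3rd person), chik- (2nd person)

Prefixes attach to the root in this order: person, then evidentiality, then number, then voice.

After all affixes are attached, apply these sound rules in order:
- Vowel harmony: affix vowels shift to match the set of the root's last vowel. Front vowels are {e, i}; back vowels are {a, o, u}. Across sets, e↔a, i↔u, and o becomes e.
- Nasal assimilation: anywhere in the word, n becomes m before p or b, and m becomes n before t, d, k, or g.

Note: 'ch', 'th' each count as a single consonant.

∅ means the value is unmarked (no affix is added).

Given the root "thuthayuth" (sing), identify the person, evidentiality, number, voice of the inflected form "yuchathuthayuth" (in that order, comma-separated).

3rd person, witnessed, dual, causative

Segment: yu-ch-e-thuthayuth.
person: e- → 3rd person.
evidentiality: ch- → witnessed.
number: ∅ → dual.
voice: yu- → causative.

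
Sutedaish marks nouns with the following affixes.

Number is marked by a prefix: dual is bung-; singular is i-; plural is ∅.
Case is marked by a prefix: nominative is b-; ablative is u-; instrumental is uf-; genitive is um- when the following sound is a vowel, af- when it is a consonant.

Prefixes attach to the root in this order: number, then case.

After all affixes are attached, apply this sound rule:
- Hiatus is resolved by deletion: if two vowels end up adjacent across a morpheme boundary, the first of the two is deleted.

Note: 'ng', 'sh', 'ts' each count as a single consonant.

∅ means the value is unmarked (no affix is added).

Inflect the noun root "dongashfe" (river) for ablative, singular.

Attach number singular i- → idongashfe.
Attach case ablative u- → uidongashfe.
Apply vowel deletion: uidongashfe → idongashfe.

idongashfe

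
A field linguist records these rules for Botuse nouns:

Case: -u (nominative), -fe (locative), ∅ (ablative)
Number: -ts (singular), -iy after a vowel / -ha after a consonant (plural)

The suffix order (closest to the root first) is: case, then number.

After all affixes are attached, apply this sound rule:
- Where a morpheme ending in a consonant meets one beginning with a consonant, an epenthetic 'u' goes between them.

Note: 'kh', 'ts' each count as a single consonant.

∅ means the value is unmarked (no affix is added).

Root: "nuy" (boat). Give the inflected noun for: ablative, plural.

nuyuha

case = ablative: zero marking, form stays nuy.
Attach number plural -ha (after consonant 'y') → nuyha.
Apply epenthesis: nuyha → nuyuha.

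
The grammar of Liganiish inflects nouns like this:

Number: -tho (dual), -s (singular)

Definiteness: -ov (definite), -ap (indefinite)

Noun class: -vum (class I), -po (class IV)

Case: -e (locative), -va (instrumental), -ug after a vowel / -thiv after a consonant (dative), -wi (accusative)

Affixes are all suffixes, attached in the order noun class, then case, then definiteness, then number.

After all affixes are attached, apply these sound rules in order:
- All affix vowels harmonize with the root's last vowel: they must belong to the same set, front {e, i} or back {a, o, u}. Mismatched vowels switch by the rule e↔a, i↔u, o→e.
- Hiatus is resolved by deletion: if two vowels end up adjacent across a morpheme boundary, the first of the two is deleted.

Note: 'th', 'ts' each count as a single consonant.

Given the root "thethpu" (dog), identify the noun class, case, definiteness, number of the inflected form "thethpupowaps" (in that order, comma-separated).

class IV, accusative, indefinite, singular

Segment: thethpu-po-wi-ap-s.
noun class: -po → class IV.
case: -wi → accusative.
definiteness: -ap → indefinite.
number: -s → singular.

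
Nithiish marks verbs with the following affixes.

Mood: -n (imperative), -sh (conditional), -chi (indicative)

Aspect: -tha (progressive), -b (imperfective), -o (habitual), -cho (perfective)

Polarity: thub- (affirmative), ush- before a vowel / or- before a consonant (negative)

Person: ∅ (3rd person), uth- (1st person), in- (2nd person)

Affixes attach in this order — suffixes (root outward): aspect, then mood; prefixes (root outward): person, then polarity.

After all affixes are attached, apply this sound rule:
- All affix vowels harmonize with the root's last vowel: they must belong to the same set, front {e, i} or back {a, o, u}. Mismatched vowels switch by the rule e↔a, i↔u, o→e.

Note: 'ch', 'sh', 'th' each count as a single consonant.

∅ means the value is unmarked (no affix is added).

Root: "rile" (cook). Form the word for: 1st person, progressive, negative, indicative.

ishithrilethechi

Attach aspect progressive -tha → riletha.
Attach mood indicative -chi → rilethachi.
Attach person 1st person uth- → uthrilethachi.
Attach polarity negative ush- (before vowel 'u') → ushuthrilethachi.
Apply vowel harmony: ushuthrilethachi → ishithrilethechi.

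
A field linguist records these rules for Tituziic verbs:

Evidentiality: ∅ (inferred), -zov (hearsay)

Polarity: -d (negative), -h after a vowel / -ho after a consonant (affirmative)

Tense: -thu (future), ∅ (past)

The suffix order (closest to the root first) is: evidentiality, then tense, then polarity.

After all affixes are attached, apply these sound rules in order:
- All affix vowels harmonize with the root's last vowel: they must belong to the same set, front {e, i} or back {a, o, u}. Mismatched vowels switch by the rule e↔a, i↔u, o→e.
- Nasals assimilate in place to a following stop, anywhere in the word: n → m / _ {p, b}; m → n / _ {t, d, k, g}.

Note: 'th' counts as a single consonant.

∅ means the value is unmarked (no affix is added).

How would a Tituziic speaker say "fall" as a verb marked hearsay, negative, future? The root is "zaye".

zayezevthid

Attach evidentiality hearsay -zov → zayezov.
Attach tense future -thu → zayezovthu.
Attach polarity negative -d → zayezovthud.
Apply vowel harmony: zayezovthud → zayezevthid.
Nasal assimilation: no change.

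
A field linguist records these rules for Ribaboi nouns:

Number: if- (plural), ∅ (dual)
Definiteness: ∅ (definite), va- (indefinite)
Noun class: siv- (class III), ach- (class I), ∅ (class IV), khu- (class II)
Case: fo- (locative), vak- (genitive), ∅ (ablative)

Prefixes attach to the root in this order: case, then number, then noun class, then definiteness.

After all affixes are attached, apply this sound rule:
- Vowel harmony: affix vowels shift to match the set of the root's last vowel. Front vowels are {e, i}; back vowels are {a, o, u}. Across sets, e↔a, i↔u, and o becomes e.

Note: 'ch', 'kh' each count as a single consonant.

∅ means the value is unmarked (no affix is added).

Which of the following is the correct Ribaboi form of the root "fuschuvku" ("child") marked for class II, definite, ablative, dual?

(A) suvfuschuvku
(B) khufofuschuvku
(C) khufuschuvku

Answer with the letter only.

case = ablative: zero marking, form stays fuschuvku.
number = dual: zero marking, form stays fuschuvku.
Attach noun class class II khu- → khufuschuvku.
definiteness = definite: zero marking, form stays khufuschuvku.
Vowel harmony: no change.
So the correct form is khufuschuvku, option (C).
(B) khufofuschuvku is wrong: it uses locative instead of ablative for case.
(A) suvfuschuvku is wrong: it uses class III instead of class II for noun class.

C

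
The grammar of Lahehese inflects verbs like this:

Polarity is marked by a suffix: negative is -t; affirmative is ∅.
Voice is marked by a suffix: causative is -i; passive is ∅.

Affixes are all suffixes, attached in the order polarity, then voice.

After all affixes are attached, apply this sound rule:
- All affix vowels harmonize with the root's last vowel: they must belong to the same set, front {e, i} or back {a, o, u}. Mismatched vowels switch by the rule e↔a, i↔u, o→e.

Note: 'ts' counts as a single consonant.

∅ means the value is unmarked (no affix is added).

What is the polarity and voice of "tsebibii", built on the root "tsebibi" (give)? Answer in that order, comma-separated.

Segment: tsebibi-i.
polarity: ∅ → affirmative.
voice: -i → causative.

affirmative, causative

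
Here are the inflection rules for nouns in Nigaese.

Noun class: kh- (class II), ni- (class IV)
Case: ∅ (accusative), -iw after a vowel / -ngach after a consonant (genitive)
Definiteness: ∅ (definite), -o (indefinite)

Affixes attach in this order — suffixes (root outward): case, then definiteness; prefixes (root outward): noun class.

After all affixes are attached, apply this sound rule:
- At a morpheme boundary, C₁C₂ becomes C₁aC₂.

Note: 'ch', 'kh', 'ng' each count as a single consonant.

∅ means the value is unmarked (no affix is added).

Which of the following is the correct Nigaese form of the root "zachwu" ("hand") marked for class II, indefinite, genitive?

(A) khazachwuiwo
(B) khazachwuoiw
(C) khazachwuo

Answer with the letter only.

A

Attach case genitive -iw (after vowel 'u') → zachwuiw.
Attach noun class class II kh- → khzachwuiw.
Attach definiteness indefinite -o → khzachwuiwo.
Apply epenthesis: khzachwuiwo → khazachwuiwo.
So the correct form is khazachwuiwo, option (A).
(B) khazachwuoiw is wrong: it has the affixes in the wrong order.
(C) khazachwuo is wrong: it uses accusative instead of genitive for case.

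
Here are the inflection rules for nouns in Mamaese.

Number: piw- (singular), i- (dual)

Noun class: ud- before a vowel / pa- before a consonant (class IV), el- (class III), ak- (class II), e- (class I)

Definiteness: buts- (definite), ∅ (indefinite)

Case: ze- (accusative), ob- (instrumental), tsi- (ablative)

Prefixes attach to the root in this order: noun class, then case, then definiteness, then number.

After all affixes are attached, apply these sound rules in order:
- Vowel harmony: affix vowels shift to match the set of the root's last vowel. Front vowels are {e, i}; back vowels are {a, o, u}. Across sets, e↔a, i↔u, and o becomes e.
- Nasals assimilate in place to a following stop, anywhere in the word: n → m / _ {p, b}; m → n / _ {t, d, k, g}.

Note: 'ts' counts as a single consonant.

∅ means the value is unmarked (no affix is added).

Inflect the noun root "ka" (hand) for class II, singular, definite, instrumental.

puwbutsobakka

Attach noun class class II ak- → akka.
Attach case instrumental ob- → obakka.
Attach definiteness definite buts- → butsobakka.
Attach number singular piw- → piwbutsobakka.
Apply vowel harmony: piwbutsobakka → puwbutsobakka.
Nasal assimilation: no change.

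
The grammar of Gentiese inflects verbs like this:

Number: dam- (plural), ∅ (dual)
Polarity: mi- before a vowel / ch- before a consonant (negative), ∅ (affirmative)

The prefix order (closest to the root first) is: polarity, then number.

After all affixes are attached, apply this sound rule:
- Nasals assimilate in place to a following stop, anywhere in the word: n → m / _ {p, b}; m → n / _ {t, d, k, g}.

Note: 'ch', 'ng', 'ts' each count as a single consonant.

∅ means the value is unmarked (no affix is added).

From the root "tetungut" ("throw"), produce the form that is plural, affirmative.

polarity = affirmative: zero marking, form stays tetungut.
Attach number plural dam- → damtetungut.
Apply nasal assimilation: damtetungut → dantetungut.

dantetungut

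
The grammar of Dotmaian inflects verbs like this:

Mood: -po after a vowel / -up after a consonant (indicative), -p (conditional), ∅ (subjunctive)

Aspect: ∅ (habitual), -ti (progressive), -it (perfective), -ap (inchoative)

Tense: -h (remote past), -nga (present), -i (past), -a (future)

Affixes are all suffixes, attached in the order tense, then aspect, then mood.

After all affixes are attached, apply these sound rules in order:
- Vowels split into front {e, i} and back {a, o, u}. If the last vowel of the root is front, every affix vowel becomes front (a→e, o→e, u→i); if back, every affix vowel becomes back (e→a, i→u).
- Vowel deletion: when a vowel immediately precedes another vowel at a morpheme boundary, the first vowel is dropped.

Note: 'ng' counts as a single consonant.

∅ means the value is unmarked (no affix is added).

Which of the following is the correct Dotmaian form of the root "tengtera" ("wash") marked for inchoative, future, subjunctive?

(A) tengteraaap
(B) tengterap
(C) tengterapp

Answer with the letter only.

Attach tense future -a → tengteraa.
Attach aspect inchoative -ap → tengteraaap.
mood = subjunctive: zero marking, form stays tengteraaap.
Vowel harmony: no change.
Apply vowel deletion: tengteraaap → tengterap.
So the correct form is tengterap, option (B).
(A) tengteraaap is wrong: it fails to apply the sound rule(s).
(C) tengterapp is wrong: it uses conditional instead of subjunctive for mood.

B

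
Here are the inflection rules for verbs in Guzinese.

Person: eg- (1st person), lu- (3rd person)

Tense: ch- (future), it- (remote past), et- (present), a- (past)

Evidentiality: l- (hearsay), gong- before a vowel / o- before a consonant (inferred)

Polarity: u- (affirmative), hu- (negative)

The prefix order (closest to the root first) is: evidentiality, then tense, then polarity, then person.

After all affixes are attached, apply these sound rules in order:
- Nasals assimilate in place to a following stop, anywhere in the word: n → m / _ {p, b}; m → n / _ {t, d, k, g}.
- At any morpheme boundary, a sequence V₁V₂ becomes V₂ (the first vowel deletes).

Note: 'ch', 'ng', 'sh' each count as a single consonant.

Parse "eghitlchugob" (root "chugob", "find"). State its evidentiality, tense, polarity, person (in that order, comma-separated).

Segment: eg-hu-it-l-chugob.
evidentiality: l- → hearsay.
tense: it- → remote past.
polarity: hu- → negative.
person: eg- → 1st person.

hearsay, remote past, negative, 1st person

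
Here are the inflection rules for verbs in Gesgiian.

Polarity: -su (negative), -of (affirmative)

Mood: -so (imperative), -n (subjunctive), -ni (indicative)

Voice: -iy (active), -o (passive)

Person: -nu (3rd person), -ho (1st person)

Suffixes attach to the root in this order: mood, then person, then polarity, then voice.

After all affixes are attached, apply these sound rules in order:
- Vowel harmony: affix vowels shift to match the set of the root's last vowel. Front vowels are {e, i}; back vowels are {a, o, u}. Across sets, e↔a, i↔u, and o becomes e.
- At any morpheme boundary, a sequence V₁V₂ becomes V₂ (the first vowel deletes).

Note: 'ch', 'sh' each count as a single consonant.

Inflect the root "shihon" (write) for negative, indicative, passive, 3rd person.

shihonnunuso

Attach mood indicative -ni → shihonni.
Attach person 3rd person -nu → shihonninu.
Attach polarity negative -su → shihonninusu.
Attach voice passive -o → shihonninusuo.
Apply vowel harmony: shihonninusuo → shihonnunusuo.
Apply vowel deletion: shihonnunusuo → shihonnunuso.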